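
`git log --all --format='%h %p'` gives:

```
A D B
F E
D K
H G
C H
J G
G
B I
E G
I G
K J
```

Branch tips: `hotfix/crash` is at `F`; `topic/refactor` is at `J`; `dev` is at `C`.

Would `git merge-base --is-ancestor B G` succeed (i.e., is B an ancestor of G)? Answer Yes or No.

No

Ancestors of G: {G}.
B is not in that set, so it is not an ancestor of G.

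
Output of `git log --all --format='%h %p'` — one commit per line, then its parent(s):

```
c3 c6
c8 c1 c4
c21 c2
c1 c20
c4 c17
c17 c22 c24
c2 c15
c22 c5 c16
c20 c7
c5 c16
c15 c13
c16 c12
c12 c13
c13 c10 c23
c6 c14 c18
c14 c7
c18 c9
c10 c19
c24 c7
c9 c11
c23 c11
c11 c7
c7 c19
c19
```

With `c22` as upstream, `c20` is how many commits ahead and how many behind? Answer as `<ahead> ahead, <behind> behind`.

Reachable from c20: {c19, c20, c7}.
Reachable from c22: {c10, c11, c12, c13, c16, c19, c22, c23, c5, c7}.
Only in c20's history (ahead): {c20} — 1.
Only in c22's history (behind): {c10, c11, c12, c13, c16, c22, c23, c5} — 8.

1 ahead, 8 behind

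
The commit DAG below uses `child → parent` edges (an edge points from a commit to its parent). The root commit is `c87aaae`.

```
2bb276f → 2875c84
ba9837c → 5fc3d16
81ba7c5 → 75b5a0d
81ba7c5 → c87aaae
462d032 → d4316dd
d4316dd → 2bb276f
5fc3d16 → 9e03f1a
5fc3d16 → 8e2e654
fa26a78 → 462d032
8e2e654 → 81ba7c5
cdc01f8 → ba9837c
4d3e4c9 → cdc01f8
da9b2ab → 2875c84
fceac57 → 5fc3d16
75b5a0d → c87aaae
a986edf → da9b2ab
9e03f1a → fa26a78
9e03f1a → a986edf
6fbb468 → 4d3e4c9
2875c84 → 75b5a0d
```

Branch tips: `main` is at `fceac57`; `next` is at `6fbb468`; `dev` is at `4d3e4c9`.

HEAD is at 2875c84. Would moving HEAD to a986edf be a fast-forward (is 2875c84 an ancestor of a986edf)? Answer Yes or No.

Yes

A fast-forward from 2875c84 to a986edf is possible iff 2875c84 is an ancestor of a986edf.
Ancestors of a986edf: {2875c84, 75b5a0d, a986edf, c87aaae, da9b2ab}.
2875c84 is among them, so fast-forward is possible.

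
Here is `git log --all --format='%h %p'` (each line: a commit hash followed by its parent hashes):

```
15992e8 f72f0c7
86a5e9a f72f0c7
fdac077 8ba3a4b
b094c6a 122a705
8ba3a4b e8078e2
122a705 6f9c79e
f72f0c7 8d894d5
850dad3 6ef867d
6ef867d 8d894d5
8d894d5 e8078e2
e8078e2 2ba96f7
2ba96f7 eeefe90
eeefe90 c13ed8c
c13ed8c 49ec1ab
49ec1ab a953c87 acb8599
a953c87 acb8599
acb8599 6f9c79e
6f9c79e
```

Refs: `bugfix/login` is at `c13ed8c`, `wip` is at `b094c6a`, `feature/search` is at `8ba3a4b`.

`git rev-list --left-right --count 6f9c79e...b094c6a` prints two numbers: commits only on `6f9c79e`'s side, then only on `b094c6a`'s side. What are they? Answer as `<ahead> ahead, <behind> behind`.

Reachable from 6f9c79e: {6f9c79e}.
Reachable from b094c6a: {122a705, 6f9c79e, b094c6a}.
Only in 6f9c79e's history (ahead): {} — 0.
Only in b094c6a's history (behind): {122a705, b094c6a} — 2.

0 ahead, 2 behind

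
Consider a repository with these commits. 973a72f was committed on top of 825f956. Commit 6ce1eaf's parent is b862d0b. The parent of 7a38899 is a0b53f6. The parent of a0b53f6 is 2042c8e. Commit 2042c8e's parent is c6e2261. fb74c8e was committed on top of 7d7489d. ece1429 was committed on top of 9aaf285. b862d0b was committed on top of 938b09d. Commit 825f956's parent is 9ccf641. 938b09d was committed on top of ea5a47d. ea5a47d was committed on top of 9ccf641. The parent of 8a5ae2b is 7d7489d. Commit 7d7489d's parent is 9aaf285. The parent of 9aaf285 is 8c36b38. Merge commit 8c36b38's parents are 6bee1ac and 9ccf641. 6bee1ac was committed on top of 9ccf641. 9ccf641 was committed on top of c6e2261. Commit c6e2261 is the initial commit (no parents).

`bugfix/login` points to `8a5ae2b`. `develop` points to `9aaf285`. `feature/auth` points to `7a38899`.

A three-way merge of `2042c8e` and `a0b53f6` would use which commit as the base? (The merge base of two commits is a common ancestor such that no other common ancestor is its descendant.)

Ancestors of 2042c8e: {2042c8e, c6e2261}.
Ancestors of a0b53f6: {2042c8e, a0b53f6, c6e2261}.
Common ancestors: {2042c8e, c6e2261}.
Among these, 2042c8e is not an ancestor of any other common ancestor — it is the merge base.

2042c8e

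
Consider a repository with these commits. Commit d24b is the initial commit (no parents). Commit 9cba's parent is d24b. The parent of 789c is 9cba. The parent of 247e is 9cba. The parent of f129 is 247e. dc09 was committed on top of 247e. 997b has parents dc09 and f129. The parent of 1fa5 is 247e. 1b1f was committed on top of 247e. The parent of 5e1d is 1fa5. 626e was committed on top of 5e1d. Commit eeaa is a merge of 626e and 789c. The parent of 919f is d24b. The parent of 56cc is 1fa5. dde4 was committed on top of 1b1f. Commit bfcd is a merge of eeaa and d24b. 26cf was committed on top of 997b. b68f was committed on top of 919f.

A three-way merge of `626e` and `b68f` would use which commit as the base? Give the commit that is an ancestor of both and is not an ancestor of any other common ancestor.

Ancestors of 626e: {1fa5, 247e, 5e1d, 626e, 9cba, d24b}.
Ancestors of b68f: {919f, b68f, d24b}.
Common ancestors: {d24b}.
The only common ancestor is d24b, so it is the merge base.

d24b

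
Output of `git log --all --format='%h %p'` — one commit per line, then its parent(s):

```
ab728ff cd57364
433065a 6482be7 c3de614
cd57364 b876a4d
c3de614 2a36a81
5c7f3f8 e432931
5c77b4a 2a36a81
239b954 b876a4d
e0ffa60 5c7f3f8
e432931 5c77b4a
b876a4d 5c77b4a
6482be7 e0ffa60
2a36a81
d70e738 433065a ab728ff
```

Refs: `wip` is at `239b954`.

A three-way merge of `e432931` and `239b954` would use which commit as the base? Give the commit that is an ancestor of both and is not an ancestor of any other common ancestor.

5c77b4a

Ancestors of e432931: {2a36a81, 5c77b4a, e432931}.
Ancestors of 239b954: {239b954, 2a36a81, 5c77b4a, b876a4d}.
Common ancestors: {2a36a81, 5c77b4a}.
Among these, 5c77b4a is not an ancestor of any other common ancestor — it is the merge base.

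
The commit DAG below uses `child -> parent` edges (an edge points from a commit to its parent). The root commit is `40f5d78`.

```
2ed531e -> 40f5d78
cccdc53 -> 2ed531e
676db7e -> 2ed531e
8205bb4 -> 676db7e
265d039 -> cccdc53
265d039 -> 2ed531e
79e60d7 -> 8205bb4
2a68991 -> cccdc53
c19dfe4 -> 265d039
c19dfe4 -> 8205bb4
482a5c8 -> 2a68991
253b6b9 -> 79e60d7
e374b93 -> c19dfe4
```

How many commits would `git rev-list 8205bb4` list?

Walking parent pointers from 8205bb4: reachable set = {2ed531e, 40f5d78, 676db7e, 8205bb4}.
That is 4 commits.

4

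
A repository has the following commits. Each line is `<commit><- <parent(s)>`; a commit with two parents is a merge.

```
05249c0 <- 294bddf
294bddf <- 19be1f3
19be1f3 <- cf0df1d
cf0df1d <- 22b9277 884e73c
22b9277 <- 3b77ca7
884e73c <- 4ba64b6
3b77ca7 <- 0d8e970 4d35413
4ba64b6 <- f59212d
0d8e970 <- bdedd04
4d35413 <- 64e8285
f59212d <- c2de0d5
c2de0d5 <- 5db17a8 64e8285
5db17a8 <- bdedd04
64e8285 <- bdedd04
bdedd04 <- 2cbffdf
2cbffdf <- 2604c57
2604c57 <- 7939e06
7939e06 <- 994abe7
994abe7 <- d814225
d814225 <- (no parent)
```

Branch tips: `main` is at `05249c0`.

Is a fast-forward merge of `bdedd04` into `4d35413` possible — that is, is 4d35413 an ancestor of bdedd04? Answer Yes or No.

No

A fast-forward from 4d35413 to bdedd04 is possible iff 4d35413 is an ancestor of bdedd04.
Ancestors of bdedd04: {2604c57, 2cbffdf, 7939e06, 994abe7, bdedd04, d814225}.
4d35413 is not among them, so fast-forward is not possible.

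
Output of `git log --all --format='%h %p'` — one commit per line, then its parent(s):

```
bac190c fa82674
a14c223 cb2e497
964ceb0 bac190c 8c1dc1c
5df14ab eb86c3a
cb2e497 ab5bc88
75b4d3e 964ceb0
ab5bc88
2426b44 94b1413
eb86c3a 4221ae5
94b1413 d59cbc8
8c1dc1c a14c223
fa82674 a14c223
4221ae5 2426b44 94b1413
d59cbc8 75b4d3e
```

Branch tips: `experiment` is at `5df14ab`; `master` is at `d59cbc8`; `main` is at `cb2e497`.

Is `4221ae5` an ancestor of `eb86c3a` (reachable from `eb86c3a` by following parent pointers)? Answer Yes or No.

Yes

Ancestors of eb86c3a (commits reachable by following parents): {2426b44, 4221ae5, 75b4d3e, 8c1dc1c, 94b1413, 964ceb0, a14c223, ab5bc88, bac190c, cb2e497, d59cbc8, eb86c3a, fa82674}.
4221ae5 is in that set, so it is an ancestor of eb86c3a.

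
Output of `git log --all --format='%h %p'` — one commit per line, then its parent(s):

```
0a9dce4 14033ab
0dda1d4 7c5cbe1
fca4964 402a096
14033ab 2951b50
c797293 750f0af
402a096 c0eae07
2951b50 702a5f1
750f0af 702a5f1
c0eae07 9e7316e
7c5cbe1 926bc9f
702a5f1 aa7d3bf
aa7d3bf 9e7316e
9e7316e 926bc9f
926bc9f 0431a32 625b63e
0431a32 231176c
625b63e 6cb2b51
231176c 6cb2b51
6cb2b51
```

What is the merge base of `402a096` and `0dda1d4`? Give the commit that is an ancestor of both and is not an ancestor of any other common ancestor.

Ancestors of 402a096: {0431a32, 231176c, 402a096, 625b63e, 6cb2b51, 926bc9f, 9e7316e, c0eae07}.
Ancestors of 0dda1d4: {0431a32, 0dda1d4, 231176c, 625b63e, 6cb2b51, 7c5cbe1, 926bc9f}.
Common ancestors: {0431a32, 231176c, 625b63e, 6cb2b51, 926bc9f}.
Among these, 926bc9f is not an ancestor of any other common ancestor — it is the merge base.

926bc9f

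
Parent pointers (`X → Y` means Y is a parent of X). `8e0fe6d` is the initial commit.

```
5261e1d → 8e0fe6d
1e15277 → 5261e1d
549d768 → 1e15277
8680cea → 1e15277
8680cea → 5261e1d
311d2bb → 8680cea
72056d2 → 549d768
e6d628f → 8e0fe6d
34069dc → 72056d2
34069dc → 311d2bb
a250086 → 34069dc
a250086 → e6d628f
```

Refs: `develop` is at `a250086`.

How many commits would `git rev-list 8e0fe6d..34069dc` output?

7

Reachable from 34069dc: {1e15277, 311d2bb, 34069dc, 5261e1d, 549d768, 72056d2, 8680cea, 8e0fe6d}.
Reachable from 8e0fe6d: {8e0fe6d}.
In 34069dc's history but not 8e0fe6d's: {1e15277, 311d2bb, 34069dc, 5261e1d, 549d768, 72056d2, 8680cea} — 7 commits.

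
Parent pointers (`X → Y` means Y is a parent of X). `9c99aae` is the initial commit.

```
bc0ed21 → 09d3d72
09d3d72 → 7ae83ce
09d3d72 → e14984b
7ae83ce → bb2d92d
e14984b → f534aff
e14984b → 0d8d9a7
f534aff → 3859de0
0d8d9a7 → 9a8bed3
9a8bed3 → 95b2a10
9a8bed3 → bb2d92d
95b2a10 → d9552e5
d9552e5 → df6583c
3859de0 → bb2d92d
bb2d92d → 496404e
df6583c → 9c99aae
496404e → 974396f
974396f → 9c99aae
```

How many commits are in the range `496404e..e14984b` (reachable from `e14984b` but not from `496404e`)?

9

Reachable from e14984b: {0d8d9a7, 3859de0, 496404e, 95b2a10, 974396f, 9a8bed3, 9c99aae, bb2d92d, d9552e5, df6583c, e14984b, f534aff}.
Reachable from 496404e: {496404e, 974396f, 9c99aae}.
In e14984b's history but not 496404e's: {0d8d9a7, 3859de0, 95b2a10, 9a8bed3, bb2d92d, d9552e5, df6583c, e14984b, f534aff} — 9 commits.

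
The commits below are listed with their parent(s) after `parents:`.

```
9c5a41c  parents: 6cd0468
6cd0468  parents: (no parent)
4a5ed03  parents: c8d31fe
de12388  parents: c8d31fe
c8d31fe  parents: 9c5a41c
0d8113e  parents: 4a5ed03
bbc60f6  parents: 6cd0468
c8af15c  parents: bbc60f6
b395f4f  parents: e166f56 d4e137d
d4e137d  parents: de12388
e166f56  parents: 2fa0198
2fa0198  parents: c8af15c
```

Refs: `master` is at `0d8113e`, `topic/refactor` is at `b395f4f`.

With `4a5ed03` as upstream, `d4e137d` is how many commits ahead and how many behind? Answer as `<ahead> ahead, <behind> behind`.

Reachable from d4e137d: {6cd0468, 9c5a41c, c8d31fe, d4e137d, de12388}.
Reachable from 4a5ed03: {4a5ed03, 6cd0468, 9c5a41c, c8d31fe}.
Only in d4e137d's history (ahead): {d4e137d, de12388} — 2.
Only in 4a5ed03's history (behind): {4a5ed03} — 1.

2 ahead, 1 behind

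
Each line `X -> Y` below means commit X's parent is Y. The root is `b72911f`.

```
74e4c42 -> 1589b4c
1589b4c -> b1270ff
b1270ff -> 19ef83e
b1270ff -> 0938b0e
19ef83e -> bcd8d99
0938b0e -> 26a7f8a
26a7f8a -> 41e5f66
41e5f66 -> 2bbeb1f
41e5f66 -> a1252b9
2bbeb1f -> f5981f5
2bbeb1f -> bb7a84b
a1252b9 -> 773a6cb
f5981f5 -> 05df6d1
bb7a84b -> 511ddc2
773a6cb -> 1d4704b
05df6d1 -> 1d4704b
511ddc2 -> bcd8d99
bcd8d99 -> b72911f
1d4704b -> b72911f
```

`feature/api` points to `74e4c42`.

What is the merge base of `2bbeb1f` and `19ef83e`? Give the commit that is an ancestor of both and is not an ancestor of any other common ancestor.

Ancestors of 2bbeb1f: {05df6d1, 1d4704b, 2bbeb1f, 511ddc2, b72911f, bb7a84b, bcd8d99, f5981f5}.
Ancestors of 19ef83e: {19ef83e, b72911f, bcd8d99}.
Common ancestors: {b72911f, bcd8d99}.
Among these, bcd8d99 is not an ancestor of any other common ancestor — it is the merge base.

bcd8d99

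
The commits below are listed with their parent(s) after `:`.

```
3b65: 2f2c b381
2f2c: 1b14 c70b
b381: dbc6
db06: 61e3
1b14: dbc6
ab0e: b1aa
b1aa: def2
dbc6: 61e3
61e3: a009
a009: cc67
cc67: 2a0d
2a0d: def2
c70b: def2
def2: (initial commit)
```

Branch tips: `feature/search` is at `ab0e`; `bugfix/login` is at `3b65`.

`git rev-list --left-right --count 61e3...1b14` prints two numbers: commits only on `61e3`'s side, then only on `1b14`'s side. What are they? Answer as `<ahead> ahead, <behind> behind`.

0 ahead, 2 behind

Reachable from 61e3: {2a0d, 61e3, a009, cc67, def2}.
Reachable from 1b14: {1b14, 2a0d, 61e3, a009, cc67, dbc6, def2}.
Only in 61e3's history (ahead): {} — 0.
Only in 1b14's history (behind): {1b14, dbc6} — 2.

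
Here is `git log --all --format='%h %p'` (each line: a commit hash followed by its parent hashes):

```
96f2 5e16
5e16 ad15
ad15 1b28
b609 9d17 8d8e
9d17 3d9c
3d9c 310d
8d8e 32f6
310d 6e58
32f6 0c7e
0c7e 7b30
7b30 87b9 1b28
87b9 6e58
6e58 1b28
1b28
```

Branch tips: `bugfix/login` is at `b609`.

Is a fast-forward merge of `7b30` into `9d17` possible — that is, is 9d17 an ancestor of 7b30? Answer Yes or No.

No

A fast-forward from 9d17 to 7b30 is possible iff 9d17 is an ancestor of 7b30.
Ancestors of 7b30: {1b28, 6e58, 7b30, 87b9}.
9d17 is not among them, so fast-forward is not possible.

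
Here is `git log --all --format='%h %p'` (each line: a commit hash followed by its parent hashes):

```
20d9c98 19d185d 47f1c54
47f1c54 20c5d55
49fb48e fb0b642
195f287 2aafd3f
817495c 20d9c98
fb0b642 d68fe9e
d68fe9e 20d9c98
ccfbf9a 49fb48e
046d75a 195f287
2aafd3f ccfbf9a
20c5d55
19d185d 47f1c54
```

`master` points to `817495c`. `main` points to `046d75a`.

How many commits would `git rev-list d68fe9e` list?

5

Walking parent pointers from d68fe9e: reachable set = {19d185d, 20c5d55, 20d9c98, 47f1c54, d68fe9e}.
That is 5 commits.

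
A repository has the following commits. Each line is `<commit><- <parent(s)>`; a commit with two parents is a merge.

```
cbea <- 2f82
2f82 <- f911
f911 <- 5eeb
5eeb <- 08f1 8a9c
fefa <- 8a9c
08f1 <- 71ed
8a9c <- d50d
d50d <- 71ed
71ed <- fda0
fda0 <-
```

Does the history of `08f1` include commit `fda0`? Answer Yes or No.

Yes

Ancestors of 08f1 (commits reachable by following parents): {08f1, 71ed, fda0}.
fda0 is in that set, so it is an ancestor of 08f1.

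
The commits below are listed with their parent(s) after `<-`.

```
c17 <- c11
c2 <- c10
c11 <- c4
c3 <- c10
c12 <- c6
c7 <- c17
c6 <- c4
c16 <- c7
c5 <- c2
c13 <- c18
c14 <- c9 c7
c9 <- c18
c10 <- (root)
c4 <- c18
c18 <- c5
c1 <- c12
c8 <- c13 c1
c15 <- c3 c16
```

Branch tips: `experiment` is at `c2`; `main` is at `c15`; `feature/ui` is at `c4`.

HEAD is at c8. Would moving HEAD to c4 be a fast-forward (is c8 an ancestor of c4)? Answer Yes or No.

No

A fast-forward from c8 to c4 is possible iff c8 is an ancestor of c4.
Ancestors of c4: {c10, c18, c2, c4, c5}.
c8 is not among them, so fast-forward is not possible.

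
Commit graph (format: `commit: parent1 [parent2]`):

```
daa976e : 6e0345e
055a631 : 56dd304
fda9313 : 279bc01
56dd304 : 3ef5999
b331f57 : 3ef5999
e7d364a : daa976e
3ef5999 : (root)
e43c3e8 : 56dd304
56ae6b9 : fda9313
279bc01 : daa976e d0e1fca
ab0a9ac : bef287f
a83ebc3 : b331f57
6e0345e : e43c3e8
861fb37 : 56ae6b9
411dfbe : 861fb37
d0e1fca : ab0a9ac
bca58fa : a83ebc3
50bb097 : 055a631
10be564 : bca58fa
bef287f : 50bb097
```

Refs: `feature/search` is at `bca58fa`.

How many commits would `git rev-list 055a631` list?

3

Walking parent pointers from 055a631: reachable set = {055a631, 3ef5999, 56dd304}.
That is 3 commits.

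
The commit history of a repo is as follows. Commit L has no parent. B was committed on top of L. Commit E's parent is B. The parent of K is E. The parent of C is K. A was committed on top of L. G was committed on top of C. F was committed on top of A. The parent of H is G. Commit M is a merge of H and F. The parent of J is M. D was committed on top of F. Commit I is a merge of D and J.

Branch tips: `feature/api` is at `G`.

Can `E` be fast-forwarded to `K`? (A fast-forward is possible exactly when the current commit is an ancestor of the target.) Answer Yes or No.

A fast-forward from E to K is possible iff E is an ancestor of K.
Ancestors of K: {B, E, K, L}.
E is among them, so fast-forward is possible.

Yes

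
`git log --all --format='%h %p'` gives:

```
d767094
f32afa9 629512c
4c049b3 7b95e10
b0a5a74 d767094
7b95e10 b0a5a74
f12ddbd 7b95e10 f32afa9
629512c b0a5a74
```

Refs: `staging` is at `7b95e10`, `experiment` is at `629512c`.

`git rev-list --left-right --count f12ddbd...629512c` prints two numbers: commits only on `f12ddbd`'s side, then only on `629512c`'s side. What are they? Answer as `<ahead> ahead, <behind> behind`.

3 ahead, 0 behind

Reachable from f12ddbd: {629512c, 7b95e10, b0a5a74, d767094, f12ddbd, f32afa9}.
Reachable from 629512c: {629512c, b0a5a74, d767094}.
Only in f12ddbd's history (ahead): {7b95e10, f12ddbd, f32afa9} — 3.
Only in 629512c's history (behind): {} — 0.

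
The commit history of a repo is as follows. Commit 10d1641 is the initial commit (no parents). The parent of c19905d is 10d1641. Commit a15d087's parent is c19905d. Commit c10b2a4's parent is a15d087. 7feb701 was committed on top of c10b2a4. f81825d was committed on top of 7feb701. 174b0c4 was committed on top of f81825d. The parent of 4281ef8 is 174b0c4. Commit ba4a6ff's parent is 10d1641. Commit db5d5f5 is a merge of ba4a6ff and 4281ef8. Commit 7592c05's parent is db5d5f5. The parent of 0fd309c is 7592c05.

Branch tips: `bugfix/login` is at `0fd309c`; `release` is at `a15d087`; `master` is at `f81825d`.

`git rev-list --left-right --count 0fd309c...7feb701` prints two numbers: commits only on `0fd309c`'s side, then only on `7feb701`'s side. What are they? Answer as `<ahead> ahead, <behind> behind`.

Reachable from 0fd309c: {0fd309c, 10d1641, 174b0c4, 4281ef8, 7592c05, 7feb701, a15d087, ba4a6ff, c10b2a4, c19905d, db5d5f5, f81825d}.
Reachable from 7feb701: {10d1641, 7feb701, a15d087, c10b2a4, c19905d}.
Only in 0fd309c's history (ahead): {0fd309c, 174b0c4, 4281ef8, 7592c05, ba4a6ff, db5d5f5, f81825d} — 7.
Only in 7feb701's history (behind): {} — 0.

7 ahead, 0 behind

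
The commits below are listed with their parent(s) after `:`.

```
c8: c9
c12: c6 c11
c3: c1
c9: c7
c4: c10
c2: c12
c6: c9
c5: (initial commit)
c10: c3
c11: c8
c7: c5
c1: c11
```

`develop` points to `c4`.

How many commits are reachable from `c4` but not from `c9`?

6

Reachable from c4: {c1, c10, c11, c3, c4, c5, c7, c8, c9}.
Reachable from c9: {c5, c7, c9}.
In c4's history but not c9's: {c1, c10, c11, c3, c4, c8} — 6 commits.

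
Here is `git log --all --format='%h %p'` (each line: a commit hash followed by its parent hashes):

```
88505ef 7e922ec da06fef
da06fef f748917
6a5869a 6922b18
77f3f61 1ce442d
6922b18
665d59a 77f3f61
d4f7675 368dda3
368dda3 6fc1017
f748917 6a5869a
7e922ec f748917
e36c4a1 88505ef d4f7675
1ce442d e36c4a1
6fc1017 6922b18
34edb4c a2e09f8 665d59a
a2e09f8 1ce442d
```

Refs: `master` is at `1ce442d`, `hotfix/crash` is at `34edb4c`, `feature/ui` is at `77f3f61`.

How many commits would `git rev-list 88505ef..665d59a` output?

Reachable from 665d59a: {1ce442d, 368dda3, 665d59a, 6922b18, 6a5869a, 6fc1017, 77f3f61, 7e922ec, 88505ef, d4f7675, da06fef, e36c4a1, f748917}.
Reachable from 88505ef: {6922b18, 6a5869a, 7e922ec, 88505ef, da06fef, f748917}.
In 665d59a's history but not 88505ef's: {1ce442d, 368dda3, 665d59a, 6fc1017, 77f3f61, d4f7675, e36c4a1} — 7 commits.

7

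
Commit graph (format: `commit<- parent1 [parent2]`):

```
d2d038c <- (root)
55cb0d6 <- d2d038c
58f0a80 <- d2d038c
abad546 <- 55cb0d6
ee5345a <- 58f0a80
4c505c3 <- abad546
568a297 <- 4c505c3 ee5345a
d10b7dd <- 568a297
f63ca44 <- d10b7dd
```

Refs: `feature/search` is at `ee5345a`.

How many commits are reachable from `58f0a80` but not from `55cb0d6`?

Reachable from 58f0a80: {58f0a80, d2d038c}.
Reachable from 55cb0d6: {55cb0d6, d2d038c}.
In 58f0a80's history but not 55cb0d6's: {58f0a80} — 1 commit.

1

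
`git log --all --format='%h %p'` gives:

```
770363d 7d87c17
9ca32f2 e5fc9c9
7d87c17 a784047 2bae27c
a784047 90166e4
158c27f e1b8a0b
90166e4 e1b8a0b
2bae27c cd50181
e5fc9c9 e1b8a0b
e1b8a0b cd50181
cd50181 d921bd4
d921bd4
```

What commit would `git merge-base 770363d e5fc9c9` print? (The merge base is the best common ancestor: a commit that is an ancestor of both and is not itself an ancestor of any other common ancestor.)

Ancestors of 770363d: {2bae27c, 770363d, 7d87c17, 90166e4, a784047, cd50181, d921bd4, e1b8a0b}.
Ancestors of e5fc9c9: {cd50181, d921bd4, e1b8a0b, e5fc9c9}.
Common ancestors: {cd50181, d921bd4, e1b8a0b}.
Among these, e1b8a0b is not an ancestor of any other common ancestor — it is the merge base.

e1b8a0b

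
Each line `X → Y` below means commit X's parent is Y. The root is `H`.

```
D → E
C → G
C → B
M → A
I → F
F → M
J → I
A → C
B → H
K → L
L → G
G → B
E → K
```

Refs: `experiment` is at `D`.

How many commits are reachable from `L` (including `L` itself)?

Walking parent pointers from L: reachable set = {B, G, H, L}.
That is 4 commits.

4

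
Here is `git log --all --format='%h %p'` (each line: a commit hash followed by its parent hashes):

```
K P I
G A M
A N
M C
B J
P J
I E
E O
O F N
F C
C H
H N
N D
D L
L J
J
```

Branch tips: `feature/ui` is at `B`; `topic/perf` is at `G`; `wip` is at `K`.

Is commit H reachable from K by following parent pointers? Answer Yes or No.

Ancestors of K (commits reachable by following parents): {C, D, E, F, H, I, J, K, L, N, O, P}.
H is in that set, so it is an ancestor of K.

Yes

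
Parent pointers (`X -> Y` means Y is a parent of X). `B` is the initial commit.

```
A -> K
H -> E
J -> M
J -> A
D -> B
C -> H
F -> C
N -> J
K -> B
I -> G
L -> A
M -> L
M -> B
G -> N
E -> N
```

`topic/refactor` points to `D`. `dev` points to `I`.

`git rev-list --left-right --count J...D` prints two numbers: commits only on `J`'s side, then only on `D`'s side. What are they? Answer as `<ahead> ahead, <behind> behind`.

5 ahead, 1 behind

Reachable from J: {A, B, J, K, L, M}.
Reachable from D: {B, D}.
Only in J's history (ahead): {A, J, K, L, M} — 5.
Only in D's history (behind): {D} — 1.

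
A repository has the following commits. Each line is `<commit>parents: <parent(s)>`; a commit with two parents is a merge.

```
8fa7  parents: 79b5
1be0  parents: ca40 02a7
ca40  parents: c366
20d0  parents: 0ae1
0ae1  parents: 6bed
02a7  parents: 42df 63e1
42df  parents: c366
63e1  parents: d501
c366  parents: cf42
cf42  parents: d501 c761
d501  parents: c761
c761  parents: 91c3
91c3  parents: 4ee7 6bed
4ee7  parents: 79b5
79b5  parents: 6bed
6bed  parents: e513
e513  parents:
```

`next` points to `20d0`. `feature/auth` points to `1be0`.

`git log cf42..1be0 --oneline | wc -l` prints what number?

6

Reachable from 1be0: {02a7, 1be0, 42df, 4ee7, 63e1, 6bed, 79b5, 91c3, c366, c761, ca40, cf42, d501, e513}.
Reachable from cf42: {4ee7, 6bed, 79b5, 91c3, c761, cf42, d501, e513}.
In 1be0's history but not cf42's: {02a7, 1be0, 42df, 63e1, c366, ca40} — 6 commits.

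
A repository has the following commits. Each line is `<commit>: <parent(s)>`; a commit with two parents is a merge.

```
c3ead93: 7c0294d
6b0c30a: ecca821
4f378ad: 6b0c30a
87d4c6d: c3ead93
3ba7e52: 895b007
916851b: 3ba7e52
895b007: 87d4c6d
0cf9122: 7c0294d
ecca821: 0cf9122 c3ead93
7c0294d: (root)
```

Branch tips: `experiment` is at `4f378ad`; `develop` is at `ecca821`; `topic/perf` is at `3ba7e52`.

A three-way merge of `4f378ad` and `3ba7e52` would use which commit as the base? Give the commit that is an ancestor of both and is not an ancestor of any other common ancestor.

c3ead93

Ancestors of 4f378ad: {0cf9122, 4f378ad, 6b0c30a, 7c0294d, c3ead93, ecca821}.
Ancestors of 3ba7e52: {3ba7e52, 7c0294d, 87d4c6d, 895b007, c3ead93}.
Common ancestors: {7c0294d, c3ead93}.
Among these, c3ead93 is not an ancestor of any other common ancestor — it is the merge base.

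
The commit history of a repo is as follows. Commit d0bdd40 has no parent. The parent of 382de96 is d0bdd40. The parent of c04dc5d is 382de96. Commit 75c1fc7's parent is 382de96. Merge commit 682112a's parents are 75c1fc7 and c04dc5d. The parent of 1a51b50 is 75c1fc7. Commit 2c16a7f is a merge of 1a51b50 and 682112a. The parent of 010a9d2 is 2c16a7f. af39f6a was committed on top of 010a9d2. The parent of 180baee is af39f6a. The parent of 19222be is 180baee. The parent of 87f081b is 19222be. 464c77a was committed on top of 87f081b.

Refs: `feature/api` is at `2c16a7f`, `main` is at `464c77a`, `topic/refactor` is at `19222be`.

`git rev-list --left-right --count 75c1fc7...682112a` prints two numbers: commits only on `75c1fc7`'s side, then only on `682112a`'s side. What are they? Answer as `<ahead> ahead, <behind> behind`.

0 ahead, 2 behind

Reachable from 75c1fc7: {382de96, 75c1fc7, d0bdd40}.
Reachable from 682112a: {382de96, 682112a, 75c1fc7, c04dc5d, d0bdd40}.
Only in 75c1fc7's history (ahead): {} — 0.
Only in 682112a's history (behind): {682112a, c04dc5d} — 2.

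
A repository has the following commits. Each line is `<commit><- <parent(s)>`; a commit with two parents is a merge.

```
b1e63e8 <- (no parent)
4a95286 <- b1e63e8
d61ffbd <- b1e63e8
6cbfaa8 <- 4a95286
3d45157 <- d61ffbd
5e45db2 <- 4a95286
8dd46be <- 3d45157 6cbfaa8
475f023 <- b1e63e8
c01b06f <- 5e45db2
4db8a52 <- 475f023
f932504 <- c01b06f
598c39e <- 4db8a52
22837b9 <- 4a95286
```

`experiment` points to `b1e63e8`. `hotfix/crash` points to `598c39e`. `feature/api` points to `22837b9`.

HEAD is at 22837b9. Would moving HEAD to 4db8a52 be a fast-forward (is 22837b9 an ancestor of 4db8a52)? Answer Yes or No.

A fast-forward from 22837b9 to 4db8a52 is possible iff 22837b9 is an ancestor of 4db8a52.
Ancestors of 4db8a52: {475f023, 4db8a52, b1e63e8}.
22837b9 is not among them, so fast-forward is not possible.

No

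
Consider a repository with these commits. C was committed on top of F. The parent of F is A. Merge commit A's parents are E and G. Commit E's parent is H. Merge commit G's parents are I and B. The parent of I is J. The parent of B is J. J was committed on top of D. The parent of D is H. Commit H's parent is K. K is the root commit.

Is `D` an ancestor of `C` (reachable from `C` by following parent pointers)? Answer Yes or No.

Ancestors of C (commits reachable by following parents): {A, B, C, D, E, F, G, H, I, J, K}.
D is in that set, so it is an ancestor of C.

Yes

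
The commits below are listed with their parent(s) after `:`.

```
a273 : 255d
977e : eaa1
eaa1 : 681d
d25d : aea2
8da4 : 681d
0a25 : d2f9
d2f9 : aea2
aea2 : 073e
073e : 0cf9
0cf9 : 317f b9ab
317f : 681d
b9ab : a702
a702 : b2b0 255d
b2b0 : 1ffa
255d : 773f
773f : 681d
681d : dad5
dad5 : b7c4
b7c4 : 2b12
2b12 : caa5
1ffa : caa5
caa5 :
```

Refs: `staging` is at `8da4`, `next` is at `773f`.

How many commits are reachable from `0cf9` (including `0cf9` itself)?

13

Walking parent pointers from 0cf9: reachable set = {0cf9, 1ffa, 255d, 2b12, 317f, 681d, 773f, a702, b2b0, b7c4, b9ab, caa5, dad5}.
That is 13 commits.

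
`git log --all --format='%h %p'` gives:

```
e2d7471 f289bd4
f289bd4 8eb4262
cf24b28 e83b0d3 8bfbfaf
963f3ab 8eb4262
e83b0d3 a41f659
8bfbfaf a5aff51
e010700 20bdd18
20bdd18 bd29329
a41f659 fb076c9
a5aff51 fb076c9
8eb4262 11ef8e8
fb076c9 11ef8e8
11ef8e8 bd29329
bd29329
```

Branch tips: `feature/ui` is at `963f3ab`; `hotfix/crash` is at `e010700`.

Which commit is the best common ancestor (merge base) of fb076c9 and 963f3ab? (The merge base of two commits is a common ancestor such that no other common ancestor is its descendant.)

11ef8e8

Ancestors of fb076c9: {11ef8e8, bd29329, fb076c9}.
Ancestors of 963f3ab: {11ef8e8, 8eb4262, 963f3ab, bd29329}.
Common ancestors: {11ef8e8, bd29329}.
Among these, 11ef8e8 is not an ancestor of any other common ancestor — it is the merge base.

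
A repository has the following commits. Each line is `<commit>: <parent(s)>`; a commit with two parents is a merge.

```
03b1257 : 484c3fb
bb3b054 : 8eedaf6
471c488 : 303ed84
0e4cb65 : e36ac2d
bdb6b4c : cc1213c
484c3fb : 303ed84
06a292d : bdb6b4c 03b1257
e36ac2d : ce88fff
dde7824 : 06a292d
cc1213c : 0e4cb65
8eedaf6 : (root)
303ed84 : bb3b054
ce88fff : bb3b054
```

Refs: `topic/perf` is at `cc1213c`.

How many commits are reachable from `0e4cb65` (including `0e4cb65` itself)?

Walking parent pointers from 0e4cb65: reachable set = {0e4cb65, 8eedaf6, bb3b054, ce88fff, e36ac2d}.
That is 5 commits.

5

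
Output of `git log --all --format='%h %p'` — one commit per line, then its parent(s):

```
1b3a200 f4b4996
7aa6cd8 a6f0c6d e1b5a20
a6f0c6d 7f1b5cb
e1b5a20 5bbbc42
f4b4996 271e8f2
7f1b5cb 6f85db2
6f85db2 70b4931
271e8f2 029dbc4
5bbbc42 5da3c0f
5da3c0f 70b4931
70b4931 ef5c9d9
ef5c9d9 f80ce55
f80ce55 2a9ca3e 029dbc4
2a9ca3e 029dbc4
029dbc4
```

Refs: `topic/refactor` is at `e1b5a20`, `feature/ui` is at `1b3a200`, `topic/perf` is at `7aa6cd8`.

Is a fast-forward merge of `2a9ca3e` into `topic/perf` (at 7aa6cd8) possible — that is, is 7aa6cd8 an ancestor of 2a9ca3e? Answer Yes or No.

No

A fast-forward from 7aa6cd8 to 2a9ca3e is possible iff 7aa6cd8 is an ancestor of 2a9ca3e.
Ancestors of 2a9ca3e: {029dbc4, 2a9ca3e}.
7aa6cd8 is not among them, so fast-forward is not possible.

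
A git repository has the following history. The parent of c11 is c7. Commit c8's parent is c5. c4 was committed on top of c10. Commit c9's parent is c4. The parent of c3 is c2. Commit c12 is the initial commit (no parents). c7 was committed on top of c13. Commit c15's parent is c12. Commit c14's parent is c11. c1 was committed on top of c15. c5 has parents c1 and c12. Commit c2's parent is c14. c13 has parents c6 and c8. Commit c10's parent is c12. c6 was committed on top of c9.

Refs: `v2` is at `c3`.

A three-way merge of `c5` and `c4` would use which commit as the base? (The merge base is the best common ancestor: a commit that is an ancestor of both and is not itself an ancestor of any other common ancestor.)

c12

Ancestors of c5: {c1, c12, c15, c5}.
Ancestors of c4: {c10, c12, c4}.
Common ancestors: {c12}.
The only common ancestor is c12, so it is the merge base.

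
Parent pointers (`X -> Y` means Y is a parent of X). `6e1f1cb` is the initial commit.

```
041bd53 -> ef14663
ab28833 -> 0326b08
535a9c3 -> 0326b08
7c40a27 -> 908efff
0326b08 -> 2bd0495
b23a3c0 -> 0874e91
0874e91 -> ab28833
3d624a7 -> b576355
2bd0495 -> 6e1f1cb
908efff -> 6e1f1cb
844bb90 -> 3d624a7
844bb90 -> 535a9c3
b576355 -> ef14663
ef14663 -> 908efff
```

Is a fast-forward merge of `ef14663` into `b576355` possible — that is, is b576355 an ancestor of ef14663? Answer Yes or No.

A fast-forward from b576355 to ef14663 is possible iff b576355 is an ancestor of ef14663.
Ancestors of ef14663: {6e1f1cb, 908efff, ef14663}.
b576355 is not among them, so fast-forward is not possible.

No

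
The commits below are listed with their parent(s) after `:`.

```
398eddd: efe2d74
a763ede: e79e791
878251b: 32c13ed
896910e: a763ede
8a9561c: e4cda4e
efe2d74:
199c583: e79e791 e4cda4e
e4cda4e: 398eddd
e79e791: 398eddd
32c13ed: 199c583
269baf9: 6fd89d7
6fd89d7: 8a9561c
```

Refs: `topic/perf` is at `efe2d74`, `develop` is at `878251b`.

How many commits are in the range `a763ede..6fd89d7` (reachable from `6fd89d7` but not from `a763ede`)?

3

Reachable from 6fd89d7: {398eddd, 6fd89d7, 8a9561c, e4cda4e, efe2d74}.
Reachable from a763ede: {398eddd, a763ede, e79e791, efe2d74}.
In 6fd89d7's history but not a763ede's: {6fd89d7, 8a9561c, e4cda4e} — 3 commits.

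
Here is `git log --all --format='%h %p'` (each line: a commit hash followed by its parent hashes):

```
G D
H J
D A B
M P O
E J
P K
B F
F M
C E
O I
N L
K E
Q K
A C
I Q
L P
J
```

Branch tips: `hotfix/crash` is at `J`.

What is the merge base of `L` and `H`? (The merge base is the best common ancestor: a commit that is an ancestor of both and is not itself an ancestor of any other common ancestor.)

Ancestors of L: {E, J, K, L, P}.
Ancestors of H: {H, J}.
Common ancestors: {J}.
The only common ancestor is J, so it is the merge base.

J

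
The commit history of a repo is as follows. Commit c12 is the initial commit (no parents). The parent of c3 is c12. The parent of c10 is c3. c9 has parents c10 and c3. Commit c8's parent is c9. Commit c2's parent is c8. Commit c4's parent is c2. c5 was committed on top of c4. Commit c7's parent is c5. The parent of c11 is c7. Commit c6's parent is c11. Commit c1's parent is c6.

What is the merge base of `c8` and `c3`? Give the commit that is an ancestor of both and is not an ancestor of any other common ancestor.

c3

Ancestors of c8: {c10, c12, c3, c8, c9}.
Ancestors of c3: {c12, c3}.
Common ancestors: {c12, c3}.
Among these, c3 is not an ancestor of any other common ancestor — it is the merge base.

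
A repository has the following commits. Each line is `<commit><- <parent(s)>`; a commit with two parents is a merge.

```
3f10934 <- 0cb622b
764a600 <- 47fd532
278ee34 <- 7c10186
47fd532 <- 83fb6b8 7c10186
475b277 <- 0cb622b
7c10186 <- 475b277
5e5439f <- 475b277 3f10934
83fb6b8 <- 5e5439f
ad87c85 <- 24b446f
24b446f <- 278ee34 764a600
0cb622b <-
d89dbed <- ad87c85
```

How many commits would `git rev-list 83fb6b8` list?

Walking parent pointers from 83fb6b8: reachable set = {0cb622b, 3f10934, 475b277, 5e5439f, 83fb6b8}.
That is 5 commits.

5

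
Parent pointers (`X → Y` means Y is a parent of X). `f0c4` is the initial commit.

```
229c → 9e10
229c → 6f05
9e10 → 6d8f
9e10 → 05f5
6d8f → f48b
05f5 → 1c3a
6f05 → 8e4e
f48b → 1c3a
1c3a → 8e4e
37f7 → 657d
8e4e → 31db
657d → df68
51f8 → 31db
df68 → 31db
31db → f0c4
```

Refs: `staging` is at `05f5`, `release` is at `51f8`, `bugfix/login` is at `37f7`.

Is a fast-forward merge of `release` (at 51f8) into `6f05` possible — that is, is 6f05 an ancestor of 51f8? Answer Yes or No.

A fast-forward from 6f05 to 51f8 is possible iff 6f05 is an ancestor of 51f8.
Ancestors of 51f8: {31db, 51f8, f0c4}.
6f05 is not among them, so fast-forward is not possible.

No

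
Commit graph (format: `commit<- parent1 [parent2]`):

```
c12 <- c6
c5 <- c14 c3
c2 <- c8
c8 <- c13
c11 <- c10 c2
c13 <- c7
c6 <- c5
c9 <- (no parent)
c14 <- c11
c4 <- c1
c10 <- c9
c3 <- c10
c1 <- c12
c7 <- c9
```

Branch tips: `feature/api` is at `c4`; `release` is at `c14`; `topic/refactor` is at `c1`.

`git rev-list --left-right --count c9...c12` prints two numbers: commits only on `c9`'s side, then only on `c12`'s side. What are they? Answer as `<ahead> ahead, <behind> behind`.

0 ahead, 11 behind

Reachable from c9: {c9}.
Reachable from c12: {c10, c11, c12, c13, c14, c2, c3, c5, c6, c7, c8, c9}.
Only in c9's history (ahead): {} — 0.
Only in c12's history (behind): {c10, c11, c12, c13, c14, c2, c3, c5, c6, c7, c8} — 11.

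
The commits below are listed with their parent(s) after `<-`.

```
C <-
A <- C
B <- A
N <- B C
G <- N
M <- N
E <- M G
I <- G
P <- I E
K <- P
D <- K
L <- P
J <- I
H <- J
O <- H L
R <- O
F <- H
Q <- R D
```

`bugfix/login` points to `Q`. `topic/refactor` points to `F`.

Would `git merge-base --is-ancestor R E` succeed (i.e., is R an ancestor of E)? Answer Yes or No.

Ancestors of E: {A, B, C, E, G, M, N}.
R is not in that set, so it is not an ancestor of E.

No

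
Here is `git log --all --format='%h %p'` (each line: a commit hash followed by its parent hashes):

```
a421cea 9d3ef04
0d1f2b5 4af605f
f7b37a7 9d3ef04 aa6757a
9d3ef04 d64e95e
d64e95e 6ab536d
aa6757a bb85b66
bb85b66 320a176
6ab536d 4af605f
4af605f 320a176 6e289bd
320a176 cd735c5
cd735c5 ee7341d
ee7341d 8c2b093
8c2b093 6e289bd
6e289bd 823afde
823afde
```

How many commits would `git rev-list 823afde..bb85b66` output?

6

Reachable from bb85b66: {320a176, 6e289bd, 823afde, 8c2b093, bb85b66, cd735c5, ee7341d}.
Reachable from 823afde: {823afde}.
In bb85b66's history but not 823afde's: {320a176, 6e289bd, 8c2b093, bb85b66, cd735c5, ee7341d} — 6 commits.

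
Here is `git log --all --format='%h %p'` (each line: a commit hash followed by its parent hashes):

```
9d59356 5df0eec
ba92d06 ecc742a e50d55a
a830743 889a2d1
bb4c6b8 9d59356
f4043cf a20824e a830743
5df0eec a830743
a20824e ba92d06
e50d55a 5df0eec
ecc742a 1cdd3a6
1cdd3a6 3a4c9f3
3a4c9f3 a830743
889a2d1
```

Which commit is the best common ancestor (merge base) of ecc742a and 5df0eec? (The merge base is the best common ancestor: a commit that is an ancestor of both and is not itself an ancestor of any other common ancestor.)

Ancestors of ecc742a: {1cdd3a6, 3a4c9f3, 889a2d1, a830743, ecc742a}.
Ancestors of 5df0eec: {5df0eec, 889a2d1, a830743}.
Common ancestors: {889a2d1, a830743}.
Among these, a830743 is not an ancestor of any other common ancestor — it is the merge base.

a830743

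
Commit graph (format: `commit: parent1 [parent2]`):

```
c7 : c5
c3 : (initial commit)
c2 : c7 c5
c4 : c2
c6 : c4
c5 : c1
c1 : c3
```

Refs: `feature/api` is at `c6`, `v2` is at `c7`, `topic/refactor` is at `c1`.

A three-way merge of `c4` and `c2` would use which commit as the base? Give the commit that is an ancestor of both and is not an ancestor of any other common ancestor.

Ancestors of c4: {c1, c2, c3, c4, c5, c7}.
Ancestors of c2: {c1, c2, c3, c5, c7}.
Common ancestors: {c1, c2, c3, c5, c7}.
Among these, c2 is not an ancestor of any other common ancestor — it is the merge base.

c2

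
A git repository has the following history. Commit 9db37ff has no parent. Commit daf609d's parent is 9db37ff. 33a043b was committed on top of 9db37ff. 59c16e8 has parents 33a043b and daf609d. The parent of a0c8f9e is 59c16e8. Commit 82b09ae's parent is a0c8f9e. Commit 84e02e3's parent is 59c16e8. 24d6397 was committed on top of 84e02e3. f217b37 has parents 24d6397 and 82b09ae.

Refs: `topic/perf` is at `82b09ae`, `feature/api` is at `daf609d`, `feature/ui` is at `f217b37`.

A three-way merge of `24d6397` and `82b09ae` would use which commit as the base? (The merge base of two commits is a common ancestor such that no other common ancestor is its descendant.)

59c16e8

Ancestors of 24d6397: {24d6397, 33a043b, 59c16e8, 84e02e3, 9db37ff, daf609d}.
Ancestors of 82b09ae: {33a043b, 59c16e8, 82b09ae, 9db37ff, a0c8f9e, daf609d}.
Common ancestors: {33a043b, 59c16e8, 9db37ff, daf609d}.
Among these, 59c16e8 is not an ancestor of any other common ancestor — it is the merge base.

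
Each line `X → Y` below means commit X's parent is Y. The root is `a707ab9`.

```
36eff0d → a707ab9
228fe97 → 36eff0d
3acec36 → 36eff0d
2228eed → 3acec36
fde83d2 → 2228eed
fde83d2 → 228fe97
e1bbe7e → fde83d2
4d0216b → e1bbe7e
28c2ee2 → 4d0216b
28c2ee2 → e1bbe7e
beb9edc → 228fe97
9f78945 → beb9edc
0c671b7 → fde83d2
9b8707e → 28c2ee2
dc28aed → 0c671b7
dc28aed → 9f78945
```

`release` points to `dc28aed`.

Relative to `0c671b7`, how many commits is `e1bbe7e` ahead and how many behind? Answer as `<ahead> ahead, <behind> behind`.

Reachable from e1bbe7e: {2228eed, 228fe97, 36eff0d, 3acec36, a707ab9, e1bbe7e, fde83d2}.
Reachable from 0c671b7: {0c671b7, 2228eed, 228fe97, 36eff0d, 3acec36, a707ab9, fde83d2}.
Only in e1bbe7e's history (ahead): {e1bbe7e} — 1.
Only in 0c671b7's history (behind): {0c671b7} — 1.

1 ahead, 1 behind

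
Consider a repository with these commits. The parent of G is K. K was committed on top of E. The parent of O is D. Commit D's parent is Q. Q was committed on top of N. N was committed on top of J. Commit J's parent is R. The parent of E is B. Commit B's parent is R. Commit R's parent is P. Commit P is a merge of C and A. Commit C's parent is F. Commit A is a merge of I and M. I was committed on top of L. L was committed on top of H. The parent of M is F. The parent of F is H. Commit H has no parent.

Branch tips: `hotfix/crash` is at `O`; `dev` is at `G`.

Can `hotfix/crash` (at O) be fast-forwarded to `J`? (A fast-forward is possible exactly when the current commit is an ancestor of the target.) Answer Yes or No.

A fast-forward from O to J is possible iff O is an ancestor of J.
Ancestors of J: {A, C, F, H, I, J, L, M, P, R}.
O is not among them, so fast-forward is not possible.

No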